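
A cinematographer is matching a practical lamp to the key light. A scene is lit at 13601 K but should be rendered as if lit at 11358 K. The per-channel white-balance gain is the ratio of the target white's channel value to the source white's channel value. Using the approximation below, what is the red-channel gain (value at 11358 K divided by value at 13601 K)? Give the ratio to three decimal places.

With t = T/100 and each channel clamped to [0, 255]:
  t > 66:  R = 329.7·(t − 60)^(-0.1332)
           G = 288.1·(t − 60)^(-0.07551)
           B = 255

At 13601 K (t = 136.01):
  R = 329.7·(136.01 − 60)^(-0.1332) = 329.7·76.01^(-0.1332) = 329.7·0.56165 = 185.177.
At 11358 K (t = 113.58):
  R = 329.7·(113.58 − 60)^(-0.1332) = 329.7·53.58^(-0.1332) = 329.7·0.58843 = 194.006.
Gain = 194.006 / 185.177 = 1.0477 → 1.048.

1.048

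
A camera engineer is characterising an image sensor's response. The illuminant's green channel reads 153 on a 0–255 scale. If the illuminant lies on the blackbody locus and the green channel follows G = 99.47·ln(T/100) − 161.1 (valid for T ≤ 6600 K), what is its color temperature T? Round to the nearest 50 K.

ln t = (153 + 161.1) / 99.47 = 3.1577.
t = e^3.1577 = 23.517.
T = 100·t = 2352 K → 2350 K to the nearest 50 K.

2350 K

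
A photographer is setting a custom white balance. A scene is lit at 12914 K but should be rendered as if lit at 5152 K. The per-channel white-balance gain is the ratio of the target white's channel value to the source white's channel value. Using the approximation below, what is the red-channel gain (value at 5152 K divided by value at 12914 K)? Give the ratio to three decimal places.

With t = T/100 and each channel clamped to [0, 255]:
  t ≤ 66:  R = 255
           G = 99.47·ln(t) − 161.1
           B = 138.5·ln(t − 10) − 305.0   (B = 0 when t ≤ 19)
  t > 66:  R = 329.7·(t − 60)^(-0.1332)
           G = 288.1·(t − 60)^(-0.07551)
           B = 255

1.360

At 12914 K (t = 129.14):
  R = 329.7·(129.14 − 60)^(-0.1332) = 329.7·69.14^(-0.1332) = 329.7·0.56878 = 187.528.
At 5152 K (t = 51.52):
  R = 255 by definition for t ≤ 66.
Gain = 255.000 / 187.528 = 1.3598 → 1.360.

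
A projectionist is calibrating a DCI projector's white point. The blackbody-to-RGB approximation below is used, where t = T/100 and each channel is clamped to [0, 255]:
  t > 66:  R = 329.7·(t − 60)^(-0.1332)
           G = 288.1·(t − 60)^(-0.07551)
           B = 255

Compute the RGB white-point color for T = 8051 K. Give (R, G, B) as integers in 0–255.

(220, 229, 255)

t = 8051/100 = 80.51; the t > 66 branch applies.
R = 329.7·(80.51 − 60)^(-0.1332) = 329.7·20.51^(-0.1332) = 329.7·0.66872 = 220.478.
G = 288.1·(80.51 − 60)^(-0.07551) = 288.1·20.51^(-0.07551) = 288.1·0.79604 = 229.338.
B = 255 by definition for t > 66.
Rounded: (220, 229, 255).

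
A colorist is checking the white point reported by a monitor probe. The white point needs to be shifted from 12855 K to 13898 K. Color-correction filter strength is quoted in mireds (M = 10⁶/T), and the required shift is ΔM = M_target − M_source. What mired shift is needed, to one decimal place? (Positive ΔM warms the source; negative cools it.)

M_source = 10⁶/12855 = 77.791; M_target = 10⁶/13898 = 71.953.
ΔM = 71.953 − 77.791 = -5.838 → -5.8 mireds, a cooling shift.

-5.8 mireds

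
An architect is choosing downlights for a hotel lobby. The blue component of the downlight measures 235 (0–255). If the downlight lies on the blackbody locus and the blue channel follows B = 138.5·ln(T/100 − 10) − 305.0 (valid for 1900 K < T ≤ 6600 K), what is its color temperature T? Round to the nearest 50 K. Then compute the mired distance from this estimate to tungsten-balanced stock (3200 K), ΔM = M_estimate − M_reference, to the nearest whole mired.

ln(t − 10) = (235 + 305.0) / 138.5 = 3.8989.
t − 10 = e^3.8989 = 49.349, so t = 59.349.
T = 100·t = 5935 K → 5950 K to the nearest 50 K.
M_estimate = 10⁶/5950 = 168.07; M_reference = 10⁶/3200 = 312.50.
ΔM = 168.07 − 312.50 = -144.43 → -144 mireds.

-144 mireds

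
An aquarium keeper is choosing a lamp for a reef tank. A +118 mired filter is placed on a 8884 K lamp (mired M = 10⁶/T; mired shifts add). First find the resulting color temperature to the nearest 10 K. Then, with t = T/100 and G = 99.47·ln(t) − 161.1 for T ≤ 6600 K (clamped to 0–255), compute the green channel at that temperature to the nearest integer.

214

M_in = 10⁶/8884 = 112.56; M_out = 112.56 + (+118) = 230.56.
T_out = 10⁶/230.56 = 4337.2 K → 4340 K; t = 43.4.
G = 99.47·ln 43.4 − 161.1 = 99.47·3.7705 − 161.1 = 213.948.
Rounded: 214.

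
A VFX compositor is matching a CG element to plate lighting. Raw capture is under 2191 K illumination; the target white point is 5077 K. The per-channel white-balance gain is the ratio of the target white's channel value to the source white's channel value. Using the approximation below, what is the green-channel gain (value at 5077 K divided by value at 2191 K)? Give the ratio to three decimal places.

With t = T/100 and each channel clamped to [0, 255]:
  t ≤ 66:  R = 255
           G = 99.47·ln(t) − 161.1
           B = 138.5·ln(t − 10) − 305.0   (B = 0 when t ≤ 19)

At 2191 K (t = 21.91):
  G = 99.47·ln 21.91 − 161.1 = 99.47·3.0869 − 161.1 = 145.958.
At 5077 K (t = 50.77):
  G = 99.47·ln 50.77 − 161.1 = 99.47·3.9273 − 161.1 = 229.549.
Gain = 229.549 / 145.958 = 1.5727 → 1.573.

1.573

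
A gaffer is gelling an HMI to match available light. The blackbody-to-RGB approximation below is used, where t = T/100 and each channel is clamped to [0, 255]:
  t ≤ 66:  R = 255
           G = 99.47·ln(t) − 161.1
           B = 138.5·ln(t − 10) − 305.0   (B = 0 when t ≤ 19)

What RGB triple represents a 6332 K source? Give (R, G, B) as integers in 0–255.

(255, 252, 246)

t = 6332/100 = 63.32; the t ≤ 66 branch applies.
R = 255 by definition for t ≤ 66.
G = 99.47·ln 63.32 − 161.1 = 99.47·4.1482 − 161.1 = 251.522.
B = 138.5·ln(63.32 − 10) − 305.0 = 138.5·ln 53.32 − 305.0 = 138.5·3.9763 − 305.0 = 245.719.
Rounded: (255, 252, 246).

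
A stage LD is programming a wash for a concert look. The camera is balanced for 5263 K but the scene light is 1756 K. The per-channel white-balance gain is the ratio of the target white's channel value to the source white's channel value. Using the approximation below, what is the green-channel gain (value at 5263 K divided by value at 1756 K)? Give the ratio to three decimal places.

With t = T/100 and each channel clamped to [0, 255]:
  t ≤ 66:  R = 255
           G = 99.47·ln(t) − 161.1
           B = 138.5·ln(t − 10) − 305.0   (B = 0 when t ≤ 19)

At 1756 K (t = 17.56):
  G = 99.47·ln 17.56 − 161.1 = 99.47·2.8656 − 161.1 = 123.944.
At 5263 K (t = 52.63):
  G = 99.47·ln 52.63 − 161.1 = 99.47·3.9633 − 161.1 = 233.128.
Gain = 233.128 / 123.944 = 1.8809 → 1.881.

1.881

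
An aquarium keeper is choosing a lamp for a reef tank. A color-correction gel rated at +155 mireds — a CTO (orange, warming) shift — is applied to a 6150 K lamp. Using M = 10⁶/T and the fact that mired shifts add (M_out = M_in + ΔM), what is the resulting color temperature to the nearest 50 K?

M_in = 10⁶/6150 = 162.60 mireds.
M_out = 162.60 + (+155) = 317.60 mireds.
T_out = 10⁶/317.60 = 3148.6 K → 3150 K.

3150 K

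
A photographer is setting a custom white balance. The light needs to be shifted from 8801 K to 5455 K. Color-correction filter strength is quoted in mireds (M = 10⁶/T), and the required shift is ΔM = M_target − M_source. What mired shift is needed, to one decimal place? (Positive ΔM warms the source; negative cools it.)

M_source = 10⁶/8801 = 113.623; M_target = 10⁶/5455 = 183.318.
ΔM = 183.318 − 113.623 = 69.695 → +69.7 mireds, a warming shift.

+69.7 mireds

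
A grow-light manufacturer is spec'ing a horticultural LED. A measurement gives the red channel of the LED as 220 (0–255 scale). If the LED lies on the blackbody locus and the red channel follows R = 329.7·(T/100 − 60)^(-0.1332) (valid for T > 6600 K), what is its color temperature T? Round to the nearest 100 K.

8100 K

(t − 60)^(-0.1332) = 220/329.7 = 0.66727.
t − 60 = 0.66727^(1/-0.1332) = 0.66727^(-7.508) = 20.847, so t = 80.847.
T = 100·t = 8085 K → 8100 K to the nearest 100 K.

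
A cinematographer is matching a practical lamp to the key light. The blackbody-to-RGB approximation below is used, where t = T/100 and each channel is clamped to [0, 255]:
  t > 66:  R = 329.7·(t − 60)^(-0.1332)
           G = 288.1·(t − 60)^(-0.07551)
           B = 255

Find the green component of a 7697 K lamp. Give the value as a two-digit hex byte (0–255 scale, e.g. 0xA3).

t = 7697/100 = 76.97; the t > 66 branch applies.
G = 288.1·(76.97 − 60)^(-0.07551) = 288.1·16.97^(-0.07551) = 288.1·0.80751 = 232.643.
Rounded: 233; in hex, 0xE9.

0xE9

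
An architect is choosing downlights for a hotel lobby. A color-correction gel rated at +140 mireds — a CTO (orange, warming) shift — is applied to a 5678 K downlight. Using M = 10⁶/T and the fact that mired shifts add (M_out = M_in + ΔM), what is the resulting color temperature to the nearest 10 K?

3160 K

M_in = 10⁶/5678 = 176.12 mireds.
M_out = 176.12 + (+140) = 316.12 mireds.
T_out = 10⁶/316.12 = 3163.4 K → 3160 K.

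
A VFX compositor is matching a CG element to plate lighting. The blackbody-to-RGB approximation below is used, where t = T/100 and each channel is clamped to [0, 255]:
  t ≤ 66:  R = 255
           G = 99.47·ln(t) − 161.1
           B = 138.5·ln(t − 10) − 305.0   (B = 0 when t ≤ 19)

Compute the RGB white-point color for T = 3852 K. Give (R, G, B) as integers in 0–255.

(255, 202, 159)

t = 3852/100 = 38.52; the t ≤ 66 branch applies.
R = 255 by definition for t ≤ 66.
G = 99.47·ln 38.52 − 161.1 = 99.47·3.6512 − 161.1 = 202.083.
B = 138.5·ln(38.52 − 10) − 305.0 = 138.5·ln 28.52 − 305.0 = 138.5·3.3506 − 305.0 = 159.059.
Rounded: (255, 202, 159).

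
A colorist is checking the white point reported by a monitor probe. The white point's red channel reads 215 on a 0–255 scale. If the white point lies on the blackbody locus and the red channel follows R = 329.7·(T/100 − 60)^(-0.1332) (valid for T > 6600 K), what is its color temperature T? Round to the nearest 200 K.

8400 K

(t − 60)^(-0.1332) = 215/329.7 = 0.65211.
t − 60 = 0.65211^(1/-0.1332) = 0.65211^(-7.508) = 24.774, so t = 84.774.
T = 100·t = 8477 K → 8400 K to the nearest 200 K.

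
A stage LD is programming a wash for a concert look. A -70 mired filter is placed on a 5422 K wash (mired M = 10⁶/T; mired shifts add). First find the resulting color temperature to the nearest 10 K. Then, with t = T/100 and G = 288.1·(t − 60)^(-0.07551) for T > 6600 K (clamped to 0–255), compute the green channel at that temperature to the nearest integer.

224

M_in = 10⁶/5422 = 184.43; M_out = 184.43 + (-70) = 114.43.
T_out = 10⁶/114.43 = 8738.7 K → 8740 K; t = 87.4.
G = 288.1·(87.4 − 60)^(-0.07551) = 288.1·27.4^(-0.07551) = 288.1·0.77882 = 224.377.
Rounded: 224.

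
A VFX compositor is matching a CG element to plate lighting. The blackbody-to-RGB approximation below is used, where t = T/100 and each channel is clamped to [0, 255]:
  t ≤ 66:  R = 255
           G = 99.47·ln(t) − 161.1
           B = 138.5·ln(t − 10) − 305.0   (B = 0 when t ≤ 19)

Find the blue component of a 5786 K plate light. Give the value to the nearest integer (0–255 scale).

231

t = 5786/100 = 57.86; the t ≤ 66 branch applies.
B = 138.5·ln(57.86 − 10) − 305.0 = 138.5·ln 47.86 − 305.0 = 138.5·3.8683 − 305.0 = 230.757.
Rounded: 231.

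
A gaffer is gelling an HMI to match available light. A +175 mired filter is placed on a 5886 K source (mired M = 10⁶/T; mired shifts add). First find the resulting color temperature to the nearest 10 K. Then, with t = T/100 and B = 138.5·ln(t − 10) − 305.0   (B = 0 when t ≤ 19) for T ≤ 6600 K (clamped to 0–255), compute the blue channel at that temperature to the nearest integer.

M_in = 10⁶/5886 = 169.89; M_out = 169.89 + (+175) = 344.89.
T_out = 10⁶/344.89 = 2899.4 K → 2900 K; t = 29.
B = 138.5·ln(29 − 10) − 305.0 = 138.5·ln 19 − 305.0 = 138.5·2.9444 − 305.0 = 102.805.
Rounded: 103.

103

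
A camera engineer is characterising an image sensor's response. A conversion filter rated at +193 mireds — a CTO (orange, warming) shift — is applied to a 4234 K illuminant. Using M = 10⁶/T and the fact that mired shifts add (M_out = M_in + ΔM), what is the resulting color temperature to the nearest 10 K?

2330 K

M_in = 10⁶/4234 = 236.18 mireds.
M_out = 236.18 + (+193) = 429.18 mireds.
T_out = 10⁶/429.18 = 2330.0 K → 2330 K.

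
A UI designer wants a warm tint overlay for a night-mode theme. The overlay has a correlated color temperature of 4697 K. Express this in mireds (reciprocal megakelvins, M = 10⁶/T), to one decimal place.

M = 10⁶ / 4697 = 212.902 → 212.9 mireds.

212.9 mireds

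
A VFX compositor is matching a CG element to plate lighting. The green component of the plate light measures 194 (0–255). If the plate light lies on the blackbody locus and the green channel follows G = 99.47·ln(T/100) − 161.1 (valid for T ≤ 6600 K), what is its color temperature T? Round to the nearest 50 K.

ln t = (194 + 161.1) / 99.47 = 3.5699.
t = e^3.5699 = 35.514.
T = 100·t = 3551 K → 3550 K to the nearest 50 K.

3550 K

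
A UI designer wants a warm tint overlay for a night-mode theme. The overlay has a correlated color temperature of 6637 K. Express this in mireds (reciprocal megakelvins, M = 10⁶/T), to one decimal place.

M = 10⁶ / 6637 = 150.670 → 150.7 mireds.

150.7 mireds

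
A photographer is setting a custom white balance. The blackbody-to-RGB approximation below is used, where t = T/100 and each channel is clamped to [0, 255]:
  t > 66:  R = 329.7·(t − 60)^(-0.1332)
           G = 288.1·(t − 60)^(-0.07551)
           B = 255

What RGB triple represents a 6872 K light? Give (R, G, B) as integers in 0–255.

t = 6872/100 = 68.72; the t > 66 branch applies.
R = 329.7·(68.72 − 60)^(-0.1332) = 329.7·8.72^(-0.1332) = 329.7·0.74942 = 247.083.
G = 288.1·(68.72 − 60)^(-0.07551) = 288.1·8.72^(-0.07551) = 288.1·0.84914 = 244.639.
B = 255 by definition for t > 66.
Rounded: (247, 245, 255).

(247, 245, 255)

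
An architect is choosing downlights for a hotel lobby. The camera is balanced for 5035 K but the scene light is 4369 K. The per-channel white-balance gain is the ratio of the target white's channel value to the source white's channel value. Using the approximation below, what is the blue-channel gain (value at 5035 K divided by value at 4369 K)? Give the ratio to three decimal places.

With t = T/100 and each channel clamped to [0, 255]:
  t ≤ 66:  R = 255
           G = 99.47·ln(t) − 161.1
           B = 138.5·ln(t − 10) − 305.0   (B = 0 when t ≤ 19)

At 4369 K (t = 43.69):
  B = 138.5·ln(43.69 − 10) − 305.0 = 138.5·ln 33.69 − 305.0 = 138.5·3.5172 − 305.0 = 182.132.
At 5035 K (t = 50.35):
  B = 138.5·ln(50.35 − 10) − 305.0 = 138.5·ln 40.35 − 305.0 = 138.5·3.6976 − 305.0 = 207.116.
Gain = 207.116 / 182.132 = 1.1372 → 1.137.

1.137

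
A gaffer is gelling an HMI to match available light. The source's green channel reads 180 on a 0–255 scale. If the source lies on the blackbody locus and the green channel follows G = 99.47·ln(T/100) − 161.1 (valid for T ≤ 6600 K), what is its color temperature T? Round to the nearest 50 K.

3100 K

ln t = (180 + 161.1) / 99.47 = 3.4292.
t = e^3.4292 = 30.851.
T = 100·t = 3085 K → 3100 K to the nearest 50 K.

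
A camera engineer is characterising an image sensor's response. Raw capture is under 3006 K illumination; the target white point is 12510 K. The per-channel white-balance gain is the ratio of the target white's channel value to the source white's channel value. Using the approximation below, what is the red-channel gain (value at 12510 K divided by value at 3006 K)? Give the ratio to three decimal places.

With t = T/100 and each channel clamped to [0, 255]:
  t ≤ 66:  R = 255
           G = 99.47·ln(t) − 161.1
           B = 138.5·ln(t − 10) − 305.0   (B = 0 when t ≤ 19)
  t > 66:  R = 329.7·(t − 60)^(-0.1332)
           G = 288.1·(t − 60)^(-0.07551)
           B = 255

At 3006 K (t = 30.06):
  R = 255 by definition for t ≤ 66.
At 12510 K (t = 125.1):
  R = 329.7·(125.1 − 60)^(-0.1332) = 329.7·65.1^(-0.1332) = 329.7·0.57336 = 189.038.
Gain = 189.038 / 255.000 = 0.7413 → 0.741.

0.741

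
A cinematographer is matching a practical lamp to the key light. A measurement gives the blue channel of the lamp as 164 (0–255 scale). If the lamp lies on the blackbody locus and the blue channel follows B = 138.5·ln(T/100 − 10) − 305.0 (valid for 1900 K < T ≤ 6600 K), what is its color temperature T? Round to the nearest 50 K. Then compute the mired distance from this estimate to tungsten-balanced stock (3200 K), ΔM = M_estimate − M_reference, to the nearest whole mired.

-59 mireds

ln(t − 10) = (164 + 305.0) / 138.5 = 3.3863.
t − 10 = e^3.3863 = 29.556, so t = 39.556.
T = 100·t = 3956 K → 3950 K to the nearest 50 K.
M_estimate = 10⁶/3950 = 253.16; M_reference = 10⁶/3200 = 312.50.
ΔM = 253.16 − 312.50 = -59.34 → -59 mireds.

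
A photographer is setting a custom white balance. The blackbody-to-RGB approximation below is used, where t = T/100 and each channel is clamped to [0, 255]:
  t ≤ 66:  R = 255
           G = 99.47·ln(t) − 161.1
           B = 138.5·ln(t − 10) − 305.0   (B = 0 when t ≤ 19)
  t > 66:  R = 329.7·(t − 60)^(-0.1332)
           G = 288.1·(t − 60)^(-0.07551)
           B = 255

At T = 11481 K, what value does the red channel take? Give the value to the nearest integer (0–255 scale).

193

t = 11481/100 = 114.81; the t > 66 branch applies.
R = 329.7·(114.81 − 60)^(-0.1332) = 329.7·54.81^(-0.1332) = 329.7·0.58666 = 193.421.
Rounded: 193.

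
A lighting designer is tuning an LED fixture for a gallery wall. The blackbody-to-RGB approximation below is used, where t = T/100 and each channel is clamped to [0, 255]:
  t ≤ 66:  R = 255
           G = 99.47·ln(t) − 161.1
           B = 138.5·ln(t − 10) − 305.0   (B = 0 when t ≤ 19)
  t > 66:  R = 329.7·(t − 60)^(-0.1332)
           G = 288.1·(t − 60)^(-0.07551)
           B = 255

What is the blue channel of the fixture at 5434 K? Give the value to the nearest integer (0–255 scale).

t = 5434/100 = 54.34; the t ≤ 66 branch applies.
B = 138.5·ln(54.34 − 10) − 305.0 = 138.5·ln 44.34 − 305.0 = 138.5·3.7919 − 305.0 = 220.176.
Rounded: 220.

220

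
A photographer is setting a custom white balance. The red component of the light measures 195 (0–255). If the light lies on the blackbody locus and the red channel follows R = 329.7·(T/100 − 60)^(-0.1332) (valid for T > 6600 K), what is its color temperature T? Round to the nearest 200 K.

(t − 60)^(-0.1332) = 195/329.7 = 0.59145.
t − 60 = 0.59145^(1/-0.1332) = 0.59145^(-7.508) = 51.564, so t = 111.564.
T = 100·t = 11156 K → 11200 K to the nearest 200 K.

11200 K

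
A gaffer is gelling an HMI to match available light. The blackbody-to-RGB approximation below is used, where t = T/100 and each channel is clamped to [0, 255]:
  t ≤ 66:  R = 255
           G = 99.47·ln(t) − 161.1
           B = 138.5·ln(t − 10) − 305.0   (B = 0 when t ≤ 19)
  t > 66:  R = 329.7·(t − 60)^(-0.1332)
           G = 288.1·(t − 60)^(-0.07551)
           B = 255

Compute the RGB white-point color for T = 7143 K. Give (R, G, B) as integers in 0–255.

(238, 240, 255)

t = 7143/100 = 71.43; the t > 66 branch applies.
R = 329.7·(71.43 − 60)^(-0.1332) = 329.7·11.43^(-0.1332) = 329.7·0.72288 = 238.335.
G = 288.1·(71.43 − 60)^(-0.07551) = 288.1·11.43^(-0.07551) = 288.1·0.83197 = 239.690.
B = 255 by definition for t > 66.
Rounded: (238, 240, 255).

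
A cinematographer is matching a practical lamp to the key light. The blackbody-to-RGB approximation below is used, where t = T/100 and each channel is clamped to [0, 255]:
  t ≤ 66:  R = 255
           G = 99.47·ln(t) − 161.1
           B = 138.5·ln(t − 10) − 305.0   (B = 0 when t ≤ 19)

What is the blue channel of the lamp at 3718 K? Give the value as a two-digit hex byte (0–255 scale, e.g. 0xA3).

0x98

t = 3718/100 = 37.18; the t ≤ 66 branch applies.
B = 138.5·ln(37.18 − 10) − 305.0 = 138.5·ln 27.18 − 305.0 = 138.5·3.3025 − 305.0 = 152.394.
Rounded: 152; in hex, 0x98.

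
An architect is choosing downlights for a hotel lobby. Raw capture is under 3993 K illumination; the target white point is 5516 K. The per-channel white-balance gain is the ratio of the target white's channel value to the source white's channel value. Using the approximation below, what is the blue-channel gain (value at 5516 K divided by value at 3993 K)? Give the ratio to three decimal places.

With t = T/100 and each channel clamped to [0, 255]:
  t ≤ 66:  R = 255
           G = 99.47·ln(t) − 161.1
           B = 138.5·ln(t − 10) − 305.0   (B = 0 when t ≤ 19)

1.344

At 3993 K (t = 39.93):
  B = 138.5·ln(39.93 − 10) − 305.0 = 138.5·ln 29.93 − 305.0 = 138.5·3.3989 − 305.0 = 165.742.
At 5516 K (t = 55.16):
  B = 138.5·ln(55.16 − 10) − 305.0 = 138.5·ln 45.16 − 305.0 = 138.5·3.8102 − 305.0 = 222.714.
Gain = 222.714 / 165.742 = 1.3437 → 1.344.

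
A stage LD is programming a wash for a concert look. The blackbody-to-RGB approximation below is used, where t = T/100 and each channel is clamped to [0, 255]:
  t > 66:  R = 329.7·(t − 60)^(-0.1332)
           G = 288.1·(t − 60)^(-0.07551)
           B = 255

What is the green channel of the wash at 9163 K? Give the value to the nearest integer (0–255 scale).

222

t = 9163/100 = 91.63; the t > 66 branch applies.
G = 288.1·(91.63 − 60)^(-0.07551) = 288.1·31.63^(-0.07551) = 288.1·0.77042 = 221.958.
Rounded: 222.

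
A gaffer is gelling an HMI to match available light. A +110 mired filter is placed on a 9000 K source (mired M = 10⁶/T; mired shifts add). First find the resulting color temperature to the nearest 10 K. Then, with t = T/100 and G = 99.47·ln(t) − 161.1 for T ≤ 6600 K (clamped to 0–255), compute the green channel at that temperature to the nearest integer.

218

M_in = 10⁶/9000 = 111.11; M_out = 111.11 + (+110) = 221.11.
T_out = 10⁶/221.11 = 4522.6 K → 4520 K; t = 45.2.
G = 99.47·ln 45.2 − 161.1 = 99.47·3.8111 − 161.1 = 217.990.
Rounded: 218.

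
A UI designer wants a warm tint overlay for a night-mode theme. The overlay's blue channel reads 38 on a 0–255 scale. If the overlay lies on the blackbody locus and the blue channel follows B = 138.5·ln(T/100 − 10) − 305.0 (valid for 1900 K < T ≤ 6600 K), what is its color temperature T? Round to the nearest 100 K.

ln(t − 10) = (38 + 305.0) / 138.5 = 2.4765.
t − 10 = e^2.4765 = 11.900, so t = 21.900.
T = 100·t = 2190 K → 2200 K to the nearest 100 K.

2200 K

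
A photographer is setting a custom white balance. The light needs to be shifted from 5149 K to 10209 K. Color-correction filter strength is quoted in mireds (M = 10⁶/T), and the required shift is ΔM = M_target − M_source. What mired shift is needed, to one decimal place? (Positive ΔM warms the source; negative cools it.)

-96.3 mireds

M_source = 10⁶/5149 = 194.212; M_target = 10⁶/10209 = 97.953.
ΔM = 97.953 − 194.212 = -96.260 → -96.3 mireds, a cooling shift.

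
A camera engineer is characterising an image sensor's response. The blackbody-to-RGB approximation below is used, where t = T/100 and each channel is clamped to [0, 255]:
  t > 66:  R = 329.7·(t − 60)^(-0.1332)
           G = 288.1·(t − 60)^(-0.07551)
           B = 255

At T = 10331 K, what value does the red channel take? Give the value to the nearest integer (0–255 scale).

200

t = 10331/100 = 103.31; the t > 66 branch applies.
R = 329.7·(103.31 − 60)^(-0.1332) = 329.7·43.31^(-0.1332) = 329.7·0.60535 = 199.584.
Rounded: 200.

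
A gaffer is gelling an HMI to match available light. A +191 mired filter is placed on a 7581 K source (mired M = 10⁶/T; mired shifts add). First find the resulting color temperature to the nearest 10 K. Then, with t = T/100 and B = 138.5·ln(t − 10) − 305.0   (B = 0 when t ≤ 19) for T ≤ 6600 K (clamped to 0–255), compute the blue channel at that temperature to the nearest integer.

M_in = 10⁶/7581 = 131.91; M_out = 131.91 + (+191) = 322.91.
T_out = 10⁶/322.91 = 3096.9 K → 3100 K; t = 31.
B = 138.5·ln(31 − 10) − 305.0 = 138.5·ln 21 − 305.0 = 138.5·3.0445 − 305.0 = 116.666.
Rounded: 117.

117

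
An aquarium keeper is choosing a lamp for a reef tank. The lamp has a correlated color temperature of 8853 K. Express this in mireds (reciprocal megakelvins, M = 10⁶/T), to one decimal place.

M = 10⁶ / 8853 = 112.956 → 113.0 mireds.

113.0 mireds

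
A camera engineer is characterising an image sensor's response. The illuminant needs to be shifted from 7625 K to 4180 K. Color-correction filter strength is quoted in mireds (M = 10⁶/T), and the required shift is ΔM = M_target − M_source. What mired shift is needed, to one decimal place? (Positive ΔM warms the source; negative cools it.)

M_source = 10⁶/7625 = 131.148; M_target = 10⁶/4180 = 239.234.
ΔM = 239.234 − 131.148 = 108.087 → +108.1 mireds, a warming shift.

+108.1 mireds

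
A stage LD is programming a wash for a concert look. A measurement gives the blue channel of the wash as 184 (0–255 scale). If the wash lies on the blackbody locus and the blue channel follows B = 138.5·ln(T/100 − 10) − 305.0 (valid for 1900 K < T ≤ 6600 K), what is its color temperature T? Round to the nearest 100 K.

4400 K

ln(t − 10) = (184 + 305.0) / 138.5 = 3.5307.
t − 10 = e^3.5307 = 34.147, so t = 44.147.
T = 100·t = 4415 K → 4400 K to the nearest 100 K.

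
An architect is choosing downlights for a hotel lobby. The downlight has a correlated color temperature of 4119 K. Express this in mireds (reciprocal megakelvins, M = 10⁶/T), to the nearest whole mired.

M = 10⁶ / 4119 = 242.777 → 243 mireds.

243 mireds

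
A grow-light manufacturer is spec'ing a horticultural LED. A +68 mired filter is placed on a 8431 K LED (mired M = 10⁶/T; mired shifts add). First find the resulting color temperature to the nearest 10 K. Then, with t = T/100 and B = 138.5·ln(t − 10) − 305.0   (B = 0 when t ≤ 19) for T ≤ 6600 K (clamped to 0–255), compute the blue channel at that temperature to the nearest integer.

M_in = 10⁶/8431 = 118.61; M_out = 118.61 + (+68) = 186.61.
T_out = 10⁶/186.61 = 5358.8 K → 5360 K; t = 53.6.
B = 138.5·ln(53.6 − 10) − 305.0 = 138.5·ln 43.6 − 305.0 = 138.5·3.7751 − 305.0 = 217.845.
Rounded: 218.

218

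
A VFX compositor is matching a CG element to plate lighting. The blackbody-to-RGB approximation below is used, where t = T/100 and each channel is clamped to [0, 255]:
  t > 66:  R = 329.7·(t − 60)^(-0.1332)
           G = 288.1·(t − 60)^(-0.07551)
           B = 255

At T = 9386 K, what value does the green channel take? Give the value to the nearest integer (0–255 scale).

t = 9386/100 = 93.86; the t > 66 branch applies.
G = 288.1·(93.86 − 60)^(-0.07551) = 288.1·33.86^(-0.07551) = 288.1·0.76647 = 220.819.
Rounded: 221.

221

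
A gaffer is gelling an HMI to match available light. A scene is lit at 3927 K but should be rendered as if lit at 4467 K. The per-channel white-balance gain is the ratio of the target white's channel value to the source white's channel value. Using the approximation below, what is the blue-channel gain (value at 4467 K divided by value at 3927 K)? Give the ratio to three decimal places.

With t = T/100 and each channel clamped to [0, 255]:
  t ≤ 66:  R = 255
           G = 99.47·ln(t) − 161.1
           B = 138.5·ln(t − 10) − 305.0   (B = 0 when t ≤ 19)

At 3927 K (t = 39.27):
  B = 138.5·ln(39.27 − 10) − 305.0 = 138.5·ln 29.27 − 305.0 = 138.5·3.3766 − 305.0 = 162.654.
At 4467 K (t = 44.67):
  B = 138.5·ln(44.67 − 10) − 305.0 = 138.5·ln 34.67 − 305.0 = 138.5·3.5459 − 305.0 = 186.104.
Gain = 186.104 / 162.654 = 1.1442 → 1.144.

1.144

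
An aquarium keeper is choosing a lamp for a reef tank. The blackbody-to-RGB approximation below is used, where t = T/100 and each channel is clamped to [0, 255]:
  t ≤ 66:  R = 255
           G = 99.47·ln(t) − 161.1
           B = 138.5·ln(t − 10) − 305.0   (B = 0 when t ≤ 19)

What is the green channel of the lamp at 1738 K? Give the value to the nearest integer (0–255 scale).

t = 1738/100 = 17.38; the t ≤ 66 branch applies.
G = 99.47·ln 17.38 − 161.1 = 99.47·2.8553 − 161.1 = 122.919.
Rounded: 123.

123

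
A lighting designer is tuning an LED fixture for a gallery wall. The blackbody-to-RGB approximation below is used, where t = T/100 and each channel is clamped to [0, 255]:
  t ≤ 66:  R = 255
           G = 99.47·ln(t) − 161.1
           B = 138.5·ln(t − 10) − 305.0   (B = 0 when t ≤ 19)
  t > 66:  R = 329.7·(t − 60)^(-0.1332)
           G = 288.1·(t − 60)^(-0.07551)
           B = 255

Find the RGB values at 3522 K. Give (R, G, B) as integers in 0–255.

(255, 193, 142)

t = 3522/100 = 35.22; the t ≤ 66 branch applies.
R = 255 by definition for t ≤ 66.
G = 99.47·ln 35.22 − 161.1 = 99.47·3.5616 − 161.1 = 193.174.
B = 138.5·ln(35.22 − 10) − 305.0 = 138.5·ln 25.22 − 305.0 = 138.5·3.2276 − 305.0 = 142.028.
Rounded: (255, 193, 142).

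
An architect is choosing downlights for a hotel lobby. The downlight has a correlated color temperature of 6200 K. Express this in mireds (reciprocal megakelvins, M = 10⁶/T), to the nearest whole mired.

161 mireds

M = 10⁶ / 6200 = 161.290 → 161 mireds.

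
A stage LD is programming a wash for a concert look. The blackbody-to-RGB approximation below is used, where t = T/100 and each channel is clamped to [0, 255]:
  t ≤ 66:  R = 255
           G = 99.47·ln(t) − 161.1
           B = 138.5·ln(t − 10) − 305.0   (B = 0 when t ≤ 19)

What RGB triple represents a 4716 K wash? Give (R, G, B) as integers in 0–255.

(255, 222, 196)

t = 4716/100 = 47.16; the t ≤ 66 branch applies.
R = 255 by definition for t ≤ 66.
G = 99.47·ln 47.16 − 161.1 = 99.47·3.8535 − 161.1 = 222.212.
B = 138.5·ln(47.16 − 10) − 305.0 = 138.5·ln 37.16 − 305.0 = 138.5·3.6152 − 305.0 = 195.710.
Rounded: (255, 222, 196).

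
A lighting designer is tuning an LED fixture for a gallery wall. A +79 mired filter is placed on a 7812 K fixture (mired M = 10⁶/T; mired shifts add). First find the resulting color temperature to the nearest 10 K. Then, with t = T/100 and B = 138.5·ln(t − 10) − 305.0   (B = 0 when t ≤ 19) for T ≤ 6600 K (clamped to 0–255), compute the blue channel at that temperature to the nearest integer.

M_in = 10⁶/7812 = 128.01; M_out = 128.01 + (+79) = 207.01.
T_out = 10⁶/207.01 = 4830.7 K → 4830 K; t = 48.3.
B = 138.5·ln(48.3 − 10) − 305.0 = 138.5·ln 38.3 − 305.0 = 138.5·3.6454 − 305.0 = 199.895.
Rounded: 200.

200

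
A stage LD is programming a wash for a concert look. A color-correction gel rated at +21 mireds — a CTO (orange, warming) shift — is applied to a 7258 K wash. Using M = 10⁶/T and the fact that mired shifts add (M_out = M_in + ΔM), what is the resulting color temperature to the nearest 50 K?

6300 K

M_in = 10⁶/7258 = 137.78 mireds.
M_out = 137.78 + (+21) = 158.78 mireds.
T_out = 10⁶/158.78 = 6298.1 K → 6300 K.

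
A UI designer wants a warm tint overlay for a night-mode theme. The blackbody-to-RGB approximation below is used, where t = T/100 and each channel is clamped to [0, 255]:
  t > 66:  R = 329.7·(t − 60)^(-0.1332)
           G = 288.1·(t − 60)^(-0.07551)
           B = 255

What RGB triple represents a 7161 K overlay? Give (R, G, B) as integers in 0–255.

(238, 239, 255)

t = 7161/100 = 71.61; the t > 66 branch applies.
R = 329.7·(71.61 − 60)^(-0.1332) = 329.7·11.61^(-0.1332) = 329.7·0.72138 = 237.839.
G = 288.1·(71.61 − 60)^(-0.07551) = 288.1·11.61^(-0.07551) = 288.1·0.83099 = 239.408.
B = 255 by definition for t > 66.
Rounded: (238, 239, 255).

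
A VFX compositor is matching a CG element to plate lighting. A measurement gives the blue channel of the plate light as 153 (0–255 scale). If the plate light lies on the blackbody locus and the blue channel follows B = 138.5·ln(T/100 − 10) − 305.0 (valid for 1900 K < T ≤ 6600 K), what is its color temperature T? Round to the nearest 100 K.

3700 K

ln(t − 10) = (153 + 305.0) / 138.5 = 3.3069.
t − 10 = e^3.3069 = 27.299, so t = 37.299.
T = 100·t = 3730 K → 3700 K to the nearest 100 K.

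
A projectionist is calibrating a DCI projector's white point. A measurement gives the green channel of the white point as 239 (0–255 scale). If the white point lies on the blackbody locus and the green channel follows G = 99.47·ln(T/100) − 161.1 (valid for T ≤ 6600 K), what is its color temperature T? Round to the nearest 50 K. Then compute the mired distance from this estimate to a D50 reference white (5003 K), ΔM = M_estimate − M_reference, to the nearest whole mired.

ln t = (239 + 161.1) / 99.47 = 4.0223.
t = e^4.0223 = 55.830.
T = 100·t = 5583 K → 5600 K to the nearest 50 K.
M_estimate = 10⁶/5600 = 178.57; M_reference = 10⁶/5003 = 199.88.
ΔM = 178.57 − 199.88 = -21.31 → -21 mireds.

-21 mireds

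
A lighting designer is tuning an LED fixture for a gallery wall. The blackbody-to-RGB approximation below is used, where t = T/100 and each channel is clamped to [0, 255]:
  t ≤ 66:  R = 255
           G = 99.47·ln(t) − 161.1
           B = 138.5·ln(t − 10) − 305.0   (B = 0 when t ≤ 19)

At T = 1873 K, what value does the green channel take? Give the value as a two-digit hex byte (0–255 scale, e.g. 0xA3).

0x82

t = 1873/100 = 18.73; the t ≤ 66 branch applies.
G = 99.47·ln 18.73 − 161.1 = 99.47·2.9301 − 161.1 = 130.360.
Rounded: 130; in hex, 0x82.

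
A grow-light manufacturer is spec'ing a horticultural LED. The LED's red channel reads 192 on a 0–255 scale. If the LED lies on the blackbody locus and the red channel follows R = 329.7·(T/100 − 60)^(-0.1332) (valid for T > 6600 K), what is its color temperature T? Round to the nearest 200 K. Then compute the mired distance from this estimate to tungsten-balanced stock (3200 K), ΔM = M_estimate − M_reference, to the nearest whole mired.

(t − 60)^(-0.1332) = 192/329.7 = 0.58235.
t − 60 = 0.58235^(1/-0.1332) = 0.58235^(-7.508) = 57.929, so t = 117.929.
T = 100·t = 11793 K → 11800 K to the nearest 200 K.
M_estimate = 10⁶/11800 = 84.75; M_reference = 10⁶/3200 = 312.50.
ΔM = 84.75 − 312.50 = -227.75 → -228 mireds.

-228 mireds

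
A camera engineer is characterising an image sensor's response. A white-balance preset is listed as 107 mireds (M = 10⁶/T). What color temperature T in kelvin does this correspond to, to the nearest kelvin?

T = 10⁶ / 107 = 9345.79 K → 9346 K.

9346 K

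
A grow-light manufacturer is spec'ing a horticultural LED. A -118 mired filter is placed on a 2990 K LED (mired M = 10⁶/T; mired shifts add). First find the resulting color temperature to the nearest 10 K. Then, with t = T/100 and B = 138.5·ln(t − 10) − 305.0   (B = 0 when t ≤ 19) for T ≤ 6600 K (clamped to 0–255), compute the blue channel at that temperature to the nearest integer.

M_in = 10⁶/2990 = 334.45; M_out = 334.45 + (-118) = 216.45.
T_out = 10⁶/216.45 = 4620.0 K → 4620 K; t = 46.2.
B = 138.5·ln(46.2 − 10) − 305.0 = 138.5·ln 36.2 − 305.0 = 138.5·3.5891 − 305.0 = 192.085.
Rounded: 192.

192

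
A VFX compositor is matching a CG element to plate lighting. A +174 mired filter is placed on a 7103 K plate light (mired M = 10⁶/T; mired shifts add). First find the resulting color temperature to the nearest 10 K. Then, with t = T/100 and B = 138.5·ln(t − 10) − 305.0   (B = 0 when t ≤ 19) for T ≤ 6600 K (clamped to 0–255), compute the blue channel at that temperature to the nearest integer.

122

M_in = 10⁶/7103 = 140.79; M_out = 140.79 + (+174) = 314.79.
T_out = 10⁶/314.79 = 3176.8 K → 3180 K; t = 31.8.
B = 138.5·ln(31.8 − 10) − 305.0 = 138.5·ln 21.8 − 305.0 = 138.5·3.0819 − 305.0 = 121.845.
Rounded: 122.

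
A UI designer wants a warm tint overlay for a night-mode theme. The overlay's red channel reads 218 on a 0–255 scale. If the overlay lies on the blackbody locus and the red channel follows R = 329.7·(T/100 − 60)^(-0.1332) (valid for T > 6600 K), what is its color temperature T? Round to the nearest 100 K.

8200 K

(t − 60)^(-0.1332) = 218/329.7 = 0.66121.
t − 60 = 0.66121^(1/-0.1332) = 0.66121^(-7.508) = 22.326, so t = 82.326.
T = 100·t = 8233 K → 8200 K to the nearest 100 K.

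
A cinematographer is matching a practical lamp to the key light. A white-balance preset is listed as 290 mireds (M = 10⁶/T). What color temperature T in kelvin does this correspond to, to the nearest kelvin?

T = 10⁶ / 290 = 3448.28 K → 3448 K.

3448 K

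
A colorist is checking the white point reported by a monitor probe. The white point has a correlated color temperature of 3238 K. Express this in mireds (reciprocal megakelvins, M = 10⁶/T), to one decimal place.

M = 10⁶ / 3238 = 308.833 → 308.8 mireds.

308.8 mireds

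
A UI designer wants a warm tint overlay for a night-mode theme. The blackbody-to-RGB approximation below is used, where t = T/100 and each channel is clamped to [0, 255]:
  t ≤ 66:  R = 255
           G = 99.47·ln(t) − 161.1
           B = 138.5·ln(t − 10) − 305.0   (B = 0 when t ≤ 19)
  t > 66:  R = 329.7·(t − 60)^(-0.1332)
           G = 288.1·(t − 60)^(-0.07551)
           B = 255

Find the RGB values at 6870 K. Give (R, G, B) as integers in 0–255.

t = 6870/100 = 68.7; the t > 66 branch applies.
R = 329.7·(68.7 − 60)^(-0.1332) = 329.7·8.7^(-0.1332) = 329.7·0.74965 = 247.158.
G = 288.1·(68.7 − 60)^(-0.07551) = 288.1·8.7^(-0.07551) = 288.1·0.84929 = 244.681.
B = 255 by definition for t > 66.
Rounded: (247, 245, 255).

(247, 245, 255)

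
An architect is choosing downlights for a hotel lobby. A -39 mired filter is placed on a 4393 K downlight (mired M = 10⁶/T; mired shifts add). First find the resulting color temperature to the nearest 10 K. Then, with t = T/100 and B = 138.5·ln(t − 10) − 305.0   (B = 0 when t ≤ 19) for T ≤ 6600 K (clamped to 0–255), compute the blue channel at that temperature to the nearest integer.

216

M_in = 10⁶/4393 = 227.63; M_out = 227.63 + (-39) = 188.63.
T_out = 10⁶/188.63 = 5301.2 K → 5300 K; t = 53.
B = 138.5·ln(53 − 10) − 305.0 = 138.5·ln 43 − 305.0 = 138.5·3.7612 − 305.0 = 215.926.
Rounded: 216.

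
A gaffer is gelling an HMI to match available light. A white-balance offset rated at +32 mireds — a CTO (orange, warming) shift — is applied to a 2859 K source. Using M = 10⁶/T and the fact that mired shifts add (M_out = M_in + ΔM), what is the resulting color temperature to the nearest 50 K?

M_in = 10⁶/2859 = 349.77 mireds.
M_out = 349.77 + (+32) = 381.77 mireds.
T_out = 10⁶/381.77 = 2619.4 K → 2600 K.

2600 K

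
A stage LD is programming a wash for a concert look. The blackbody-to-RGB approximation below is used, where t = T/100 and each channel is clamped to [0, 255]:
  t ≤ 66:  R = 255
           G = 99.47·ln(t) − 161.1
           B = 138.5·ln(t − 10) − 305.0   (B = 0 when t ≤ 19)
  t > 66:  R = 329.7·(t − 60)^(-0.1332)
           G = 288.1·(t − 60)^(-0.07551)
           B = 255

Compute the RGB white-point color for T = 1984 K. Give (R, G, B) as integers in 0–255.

t = 1984/100 = 19.84; the t ≤ 66 branch applies.
R = 255 by definition for t ≤ 66.
G = 99.47·ln 19.84 − 161.1 = 99.47·2.9877 − 161.1 = 136.087.
B = 138.5·ln(19.84 − 10) − 305.0 = 138.5·ln 9.84 − 305.0 = 138.5·2.2865 − 305.0 = 11.674.
Rounded: (255, 136, 12).

(255, 136, 12)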